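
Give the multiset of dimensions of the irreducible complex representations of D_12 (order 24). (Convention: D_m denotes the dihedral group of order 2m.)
Dimensions: 1, 1, 1, 1, 2, 2, 2, 2, 2

There are 9 irreducibles (= number of conjugacy classes). Their dimensions d_i satisfy sum d_i^2 = |G| = 24: 1 + 1 + 1 + 1 + 4 + 4 + 4 + 4 + 4 = 24.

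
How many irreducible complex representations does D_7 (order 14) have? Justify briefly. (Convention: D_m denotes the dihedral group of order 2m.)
5

Details: The number of irreducible complex representations of a finite group equals its number of conjugacy classes. D_7 has 5 conjugacy classes ((n+3)/2 for n odd), so D_7 (order 14) has exactly 5 irreducible complex representations.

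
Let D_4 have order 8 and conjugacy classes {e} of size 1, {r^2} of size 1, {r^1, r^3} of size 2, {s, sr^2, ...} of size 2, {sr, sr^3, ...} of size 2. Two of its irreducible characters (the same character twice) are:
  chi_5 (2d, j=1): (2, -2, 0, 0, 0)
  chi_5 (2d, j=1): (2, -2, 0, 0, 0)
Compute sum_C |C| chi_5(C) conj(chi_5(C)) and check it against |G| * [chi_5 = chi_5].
Sum = 8 = |G| = 8; so <chi_5, chi_5> = 1 (norm-1 confirms irreducibility).

Derivation: Compute term by term over conjugacy classes (|C| * chi_5(C) * conj(chi_5(C))):
  1*(2)*conj(2) + 1*(-2)*conj(-2) + 2*(0)*conj(0) + 2*(0)*conj(0) + 2*(0)*conj(0)
  = (4) + (4) + (0) + (0) + (0)
  = 8.
Dividing by |G| = 8 gives 8/8 = 1, matching the row-orthogonality relation <chi_5, chi_5> = [chi_5 = chi_5].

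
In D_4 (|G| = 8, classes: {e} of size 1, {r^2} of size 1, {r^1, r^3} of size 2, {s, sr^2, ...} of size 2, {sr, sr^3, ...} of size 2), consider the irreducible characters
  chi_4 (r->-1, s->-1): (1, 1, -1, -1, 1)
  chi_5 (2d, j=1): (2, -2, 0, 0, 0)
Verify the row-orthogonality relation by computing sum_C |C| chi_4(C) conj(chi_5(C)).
Sum = 0; so <chi_4, chi_5> = 0 (distinct irreducibles are orthogonal).

Explanation: Compute term by term over conjugacy classes (|C| * chi_4(C) * conj(chi_5(C))):
  1*(1)*conj(2) + 1*(1)*conj(-2) + 2*(-1)*conj(0) + 2*(-1)*conj(0) + 2*(1)*conj(0)
  = (2) + (-2) + (0) + (0) + (0)
  = 0.
Dividing by |G| = 8 gives 0/8 = 0, matching the row-orthogonality relation <chi_4, chi_5> = [chi_4 = chi_5].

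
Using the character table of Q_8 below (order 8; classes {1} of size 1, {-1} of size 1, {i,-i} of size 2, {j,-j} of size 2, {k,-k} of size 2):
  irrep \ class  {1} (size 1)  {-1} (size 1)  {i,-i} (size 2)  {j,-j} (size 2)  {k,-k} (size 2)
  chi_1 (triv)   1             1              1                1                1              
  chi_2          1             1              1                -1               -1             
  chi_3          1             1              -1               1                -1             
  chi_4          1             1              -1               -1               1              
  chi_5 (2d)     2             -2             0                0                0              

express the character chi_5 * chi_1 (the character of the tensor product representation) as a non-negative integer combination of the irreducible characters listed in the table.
chi_5 tensor chi_1 = chi_5 (all other irreducibles have multiplicity 0).

Working: The character of a tensor product is the pointwise product (chi_5 * chi_1)(C) = chi_5(C) * chi_1(C):
  {1}: (2)*(1), {-1}: (-2)*(1), {i,-i}: (0)*(1), {j,-j}: (0)*(1), {k,-k}: (0)*(1)
so (chi_5 * chi_1) takes values
  {1} -> 2, {-1} -> -2, {i,-i} -> 0, {j,-j} -> 0, {k,-k} -> 0.
Now take the inner product of this character with each irreducible chi from the table, <chi_5*chi_1, chi> = (1/8) sum_C |C| (chi_5*chi_1)(C) conj(chi(C)):
  <chi_5*chi_1, chi_1> = (1/8)[1*(2)*conj(1) + 1*(-2)*conj(1) + 2*(0)*conj(1) + 2*(0)*conj(1) + 2*(0)*conj(1)]
      = (1/8)[(2) + (-2) + (0) + (0) + (0)] = 0/8 = 0
  <chi_5*chi_1, chi_2> = (1/8)[1*(2)*conj(1) + 1*(-2)*conj(1) + 2*(0)*conj(1) + 2*(0)*conj(-1) + 2*(0)*conj(-1)]
      = (1/8)[(2) + (-2) + (0) + (0) + (0)] = 0/8 = 0
  <chi_5*chi_1, chi_3> = (1/8)[1*(2)*conj(1) + 1*(-2)*conj(1) + 2*(0)*conj(-1) + 2*(0)*conj(1) + 2*(0)*conj(-1)]
      = (1/8)[(2) + (-2) + (0) + (0) + (0)] = 0/8 = 0
  <chi_5*chi_1, chi_4> = (1/8)[1*(2)*conj(1) + 1*(-2)*conj(1) + 2*(0)*conj(-1) + 2*(0)*conj(-1) + 2*(0)*conj(1)]
      = (1/8)[(2) + (-2) + (0) + (0) + (0)] = 0/8 = 0
  <chi_5*chi_1, chi_5> = (1/8)[1*(2)*conj(2) + 1*(-2)*conj(-2) + 2*(0)*conj(0) + 2*(0)*conj(0) + 2*(0)*conj(0)]
      = (1/8)[(4) + (4) + (0) + (0) + (0)] = 8/8 = 1
Hence the multiplicities are chi_5: 1. Dimension check: dim(chi_5)*dim(chi_1) = 2*1 = 2 and sum (mult * dim) = 1*2 = 2.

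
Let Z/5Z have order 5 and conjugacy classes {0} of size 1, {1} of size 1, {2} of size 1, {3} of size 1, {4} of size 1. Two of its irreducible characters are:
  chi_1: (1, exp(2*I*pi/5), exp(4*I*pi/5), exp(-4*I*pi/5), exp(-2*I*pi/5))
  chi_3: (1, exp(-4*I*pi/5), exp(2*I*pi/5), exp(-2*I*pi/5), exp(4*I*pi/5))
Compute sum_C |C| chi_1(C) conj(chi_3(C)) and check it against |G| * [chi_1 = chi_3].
Sum = 0; so <chi_1, chi_3> = 0 (distinct irreducibles are orthogonal).

Explanation: Compute term by term over conjugacy classes (|C| * chi_1(C) * conj(chi_3(C))):
  1*(1)*conj(1) + 1*(exp(2*I*pi/5))*conj(exp(-4*I*pi/5)) + 1*(exp(4*I*pi/5))*conj(exp(2*I*pi/5)) + 1*(exp(-4*I*pi/5))*conj(exp(-2*I*pi/5)) + 1*(exp(-2*I*pi/5))*conj(exp(4*I*pi/5))
  = (1) + (exp(-4*I*pi/5)) + (exp(2*I*pi/5)) + (exp(-2*I*pi/5)) + (exp(4*I*pi/5))
  = 0.
(Exp terms are combined using exp(i*s)*conj(exp(i*t)) = exp(i*(s-t)), and sums of them are collapsed using the identity that for every m > 1 the m distinct m-th roots of unity sum to 0, e.g. 1 + exp(2*I*pi/3) + exp(-2*I*pi/3) = 0.)
Dividing by |G| = 5 gives 0/5 = 0, matching the row-orthogonality relation <chi_1, chi_3> = [chi_1 = chi_3].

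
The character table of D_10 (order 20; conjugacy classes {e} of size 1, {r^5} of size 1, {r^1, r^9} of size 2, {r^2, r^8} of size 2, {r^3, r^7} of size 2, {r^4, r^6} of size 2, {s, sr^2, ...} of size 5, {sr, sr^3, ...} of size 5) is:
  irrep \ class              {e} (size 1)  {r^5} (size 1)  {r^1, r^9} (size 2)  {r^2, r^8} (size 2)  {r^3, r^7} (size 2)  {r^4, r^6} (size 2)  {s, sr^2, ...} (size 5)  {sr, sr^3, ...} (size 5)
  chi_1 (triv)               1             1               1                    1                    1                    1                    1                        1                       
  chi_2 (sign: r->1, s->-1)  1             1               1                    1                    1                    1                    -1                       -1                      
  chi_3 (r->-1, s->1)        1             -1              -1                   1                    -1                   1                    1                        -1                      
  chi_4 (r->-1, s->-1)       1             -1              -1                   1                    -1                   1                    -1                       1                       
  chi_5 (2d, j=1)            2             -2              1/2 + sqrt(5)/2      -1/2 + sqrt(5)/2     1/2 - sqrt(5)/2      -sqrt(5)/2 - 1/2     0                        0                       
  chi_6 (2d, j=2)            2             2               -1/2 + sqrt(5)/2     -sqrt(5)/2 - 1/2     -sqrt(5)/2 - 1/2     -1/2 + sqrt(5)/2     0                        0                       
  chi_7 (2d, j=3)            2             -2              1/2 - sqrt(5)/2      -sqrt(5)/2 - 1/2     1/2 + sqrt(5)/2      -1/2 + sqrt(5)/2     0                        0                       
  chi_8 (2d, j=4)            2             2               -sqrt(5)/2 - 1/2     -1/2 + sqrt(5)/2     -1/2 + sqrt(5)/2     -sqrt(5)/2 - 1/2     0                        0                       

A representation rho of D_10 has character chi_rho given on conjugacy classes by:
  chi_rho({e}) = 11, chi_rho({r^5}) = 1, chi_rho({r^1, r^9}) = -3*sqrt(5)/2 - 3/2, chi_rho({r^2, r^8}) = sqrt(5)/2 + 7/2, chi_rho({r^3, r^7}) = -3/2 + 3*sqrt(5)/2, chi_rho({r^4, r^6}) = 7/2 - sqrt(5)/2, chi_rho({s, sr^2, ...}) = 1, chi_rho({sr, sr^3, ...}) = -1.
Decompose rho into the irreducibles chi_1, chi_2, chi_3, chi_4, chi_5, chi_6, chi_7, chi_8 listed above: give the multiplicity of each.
Multiplicities: chi_1: 1, chi_2: 1, chi_3: 2, chi_4: 1, chi_5: 0, chi_6: 0, chi_7: 1, chi_8: 2.

Why: Use <chi_rho, chi> = (1/|G|) sum_C |C| * chi_rho(C) * conj(chi(C)) with |G| = 20 for each irreducible chi in the table:
  <chi_rho, chi_1> = (1/20)[1*(11)*conj(1) + 1*(1)*conj(1) + 2*(-3*sqrt(5)/2 - 3/2)*conj(1) + 2*(sqrt(5)/2 + 7/2)*conj(1) + 2*(-3/2 + 3*sqrt(5)/2)*conj(1) + 2*(7/2 - sqrt(5)/2)*conj(1) + 5*(1)*conj(1) + 5*(-1)*conj(1)]
      = (1/20)[(11) + (1) + (-3*sqrt(5) - 3) + (sqrt(5) + 7) + (-3 + 3*sqrt(5)) + (7 - sqrt(5)) + (5) + (-5)] = 20/20 = 1
  <chi_rho, chi_2> = (1/20)[1*(11)*conj(1) + 1*(1)*conj(1) + 2*(-3*sqrt(5)/2 - 3/2)*conj(1) + 2*(sqrt(5)/2 + 7/2)*conj(1) + 2*(-3/2 + 3*sqrt(5)/2)*conj(1) + 2*(7/2 - sqrt(5)/2)*conj(1) + 5*(1)*conj(-1) + 5*(-1)*conj(-1)]
      = (1/20)[(11) + (1) + (-3*sqrt(5) - 3) + (sqrt(5) + 7) + (-3 + 3*sqrt(5)) + (7 - sqrt(5)) + (-5) + (5)] = 20/20 = 1
  <chi_rho, chi_3> = (1/20)[1*(11)*conj(1) + 1*(1)*conj(-1) + 2*(-3*sqrt(5)/2 - 3/2)*conj(-1) + 2*(sqrt(5)/2 + 7/2)*conj(1) + 2*(-3/2 + 3*sqrt(5)/2)*conj(-1) + 2*(7/2 - sqrt(5)/2)*conj(1) + 5*(1)*conj(1) + 5*(-1)*conj(-1)]
      = (1/20)[(11) + (-1) + (3 + 3*sqrt(5)) + (sqrt(5) + 7) + (3 - 3*sqrt(5)) + (7 - sqrt(5)) + (5) + (5)] = 40/20 = 2
  <chi_rho, chi_4> = (1/20)[1*(11)*conj(1) + 1*(1)*conj(-1) + 2*(-3*sqrt(5)/2 - 3/2)*conj(-1) + 2*(sqrt(5)/2 + 7/2)*conj(1) + 2*(-3/2 + 3*sqrt(5)/2)*conj(-1) + 2*(7/2 - sqrt(5)/2)*conj(1) + 5*(1)*conj(-1) + 5*(-1)*conj(1)]
      = (1/20)[(11) + (-1) + (3 + 3*sqrt(5)) + (sqrt(5) + 7) + (3 - 3*sqrt(5)) + (7 - sqrt(5)) + (-5) + (-5)] = 20/20 = 1
  <chi_rho, chi_5> = (1/20)[1*(11)*conj(2) + 1*(1)*conj(-2) + 2*(-3*sqrt(5)/2 - 3/2)*conj(1/2 + sqrt(5)/2) + 2*(sqrt(5)/2 + 7/2)*conj(-1/2 + sqrt(5)/2) + 2*(-3/2 + 3*sqrt(5)/2)*conj(1/2 - sqrt(5)/2) + 2*(7/2 - sqrt(5)/2)*conj(-sqrt(5)/2 - 1/2) + 5*(1)*conj(0) + 5*(-1)*conj(0)]
      = (1/20)[(22) + (-2) + (-9 - 3*sqrt(5)) + (-1 + 3*sqrt(5)) + (-9 + 3*sqrt(5)) + (-3*sqrt(5) - 1) + (0) + (0)] = 0/20 = 0
  <chi_rho, chi_6> = (1/20)[1*(11)*conj(2) + 1*(1)*conj(2) + 2*(-3*sqrt(5)/2 - 3/2)*conj(-1/2 + sqrt(5)/2) + 2*(sqrt(5)/2 + 7/2)*conj(-sqrt(5)/2 - 1/2) + 2*(-3/2 + 3*sqrt(5)/2)*conj(-sqrt(5)/2 - 1/2) + 2*(7/2 - sqrt(5)/2)*conj(-1/2 + sqrt(5)/2) + 5*(1)*conj(0) + 5*(-1)*conj(0)]
      = (1/20)[(22) + (2) + (-6) + (-4*sqrt(5) - 6) + (-6) + (-6 + 4*sqrt(5)) + (0) + (0)] = 0/20 = 0
  <chi_rho, chi_7> = (1/20)[1*(11)*conj(2) + 1*(1)*conj(-2) + 2*(-3*sqrt(5)/2 - 3/2)*conj(1/2 - sqrt(5)/2) + 2*(sqrt(5)/2 + 7/2)*conj(-sqrt(5)/2 - 1/2) + 2*(-3/2 + 3*sqrt(5)/2)*conj(1/2 + sqrt(5)/2) + 2*(7/2 - sqrt(5)/2)*conj(-1/2 + sqrt(5)/2) + 5*(1)*conj(0) + 5*(-1)*conj(0)]
      = (1/20)[(22) + (-2) + (6) + (-4*sqrt(5) - 6) + (6) + (-6 + 4*sqrt(5)) + (0) + (0)] = 20/20 = 1
  <chi_rho, chi_8> = (1/20)[1*(11)*conj(2) + 1*(1)*conj(2) + 2*(-3*sqrt(5)/2 - 3/2)*conj(-sqrt(5)/2 - 1/2) + 2*(sqrt(5)/2 + 7/2)*conj(-1/2 + sqrt(5)/2) + 2*(-3/2 + 3*sqrt(5)/2)*conj(-1/2 + sqrt(5)/2) + 2*(7/2 - sqrt(5)/2)*conj(-sqrt(5)/2 - 1/2) + 5*(1)*conj(0) + 5*(-1)*conj(0)]
      = (1/20)[(22) + (2) + (3*sqrt(5) + 9) + (-1 + 3*sqrt(5)) + (9 - 3*sqrt(5)) + (-3*sqrt(5) - 1) + (0) + (0)] = 40/20 = 2
Dimension check: dim(rho) = sum (mult * dim) = 1*1 + 1*1 + 2*1 + 1*1 + 0*2 + 0*2 + 1*2 + 2*2 = 11 = chi_rho(e) = 11.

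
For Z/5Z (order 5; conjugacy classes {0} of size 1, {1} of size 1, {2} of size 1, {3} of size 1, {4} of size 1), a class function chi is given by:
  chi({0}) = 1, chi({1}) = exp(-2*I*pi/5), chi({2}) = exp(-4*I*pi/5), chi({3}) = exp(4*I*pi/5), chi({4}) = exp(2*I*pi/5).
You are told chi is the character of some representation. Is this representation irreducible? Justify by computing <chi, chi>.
Irreducible: <chi, chi> = 1.

Derivation: <chi, chi> = (1/|G|) sum_C |C| * |chi(C)|^2 = (1/5)[1*|1|^2 + 1*|exp(-2*I*pi/5)|^2 + 1*|exp(-4*I*pi/5)|^2 + 1*|exp(4*I*pi/5)|^2 + 1*|exp(2*I*pi/5)|^2]
  = (1/5)[(1) + (1) + (1) + (1) + (1)] = 5/5 = 1.
(Exp terms are combined using exp(i*s)*conj(exp(i*t)) = exp(i*(s-t)), and sums of them are collapsed using the identity that for every m > 1 the m distinct m-th roots of unity sum to 0, e.g. 1 + exp(2*I*pi/3) + exp(-2*I*pi/3) = 0.)
A character is irreducible iff <chi, chi> = 1, so this representation is irreducible.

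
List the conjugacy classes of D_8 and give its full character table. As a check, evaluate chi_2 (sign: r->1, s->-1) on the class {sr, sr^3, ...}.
Conjugacy classes: {e} of size 1, {r^4} of size 1, {r^1, r^7} of size 2, {r^2, r^6} of size 2, {r^3, r^5} of size 2, {s, sr^2, ...} of size 4, {sr, sr^3, ...} of size 4.
Character table:
  irrep \ class              {e} (size 1)  {r^4} (size 1)  {r^1, r^7} (size 2)  {r^2, r^6} (size 2)  {r^3, r^5} (size 2)  {s, sr^2, ...} (size 4)  {sr, sr^3, ...} (size 4)
  chi_1 (triv)               1             1               1                    1                    1                    1                        1                       
  chi_2 (sign: r->1, s->-1)  1             1               1                    1                    1                    -1                       -1                      
  chi_3 (r->-1, s->1)        1             1               -1                   1                    -1                   1                        -1                      
  chi_4 (r->-1, s->-1)       1             1               -1                   1                    -1                   -1                       1                       
  chi_5 (2d, j=1)            2             -2              sqrt(2)              0                    -sqrt(2)             0                        0                       
  chi_6 (2d, j=2)            2             2               0                    -2                   0                    0                        0                       
  chi_7 (2d, j=3)            2             -2              -sqrt(2)             0                    sqrt(2)              0                        0                       

Spot check: chi_2 (sign: r->1, s->-1) on {sr, sr^3, ...} = -1.

Explanation: D_8 has order 2*8 = 16 with 7 conjugacy classes, hence 7 irreducibles. Sum of squared dims 1 + 1 + 1 + 1 + 4 + 4 + 4 = 16 = |G|. Linear characters come from the abelianisation; the 2-dimensional irreps have character r^k -> 2*cos(2*pi*j*k/8), reflections -> 0.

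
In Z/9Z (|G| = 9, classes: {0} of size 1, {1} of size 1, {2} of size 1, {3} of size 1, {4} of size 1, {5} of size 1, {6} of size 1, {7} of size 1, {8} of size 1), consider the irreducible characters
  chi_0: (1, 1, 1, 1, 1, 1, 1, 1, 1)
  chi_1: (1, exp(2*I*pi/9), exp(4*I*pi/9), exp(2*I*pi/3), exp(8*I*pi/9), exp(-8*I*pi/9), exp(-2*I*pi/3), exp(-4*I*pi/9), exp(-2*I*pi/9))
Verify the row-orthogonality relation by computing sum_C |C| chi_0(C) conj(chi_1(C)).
Sum = 0; so <chi_0, chi_1> = 0 (distinct irreducibles are orthogonal).

Argument: Compute term by term over conjugacy classes (|C| * chi_0(C) * conj(chi_1(C))):
  1*(1)*conj(1) + 1*(1)*conj(exp(2*I*pi/9)) + 1*(1)*conj(exp(4*I*pi/9)) + 1*(1)*conj(exp(2*I*pi/3)) + 1*(1)*conj(exp(8*I*pi/9)) + 1*(1)*conj(exp(-8*I*pi/9)) + 1*(1)*conj(exp(-2*I*pi/3)) + 1*(1)*conj(exp(-4*I*pi/9)) + 1*(1)*conj(exp(-2*I*pi/9))
  = (1) + (exp(-2*I*pi/9)) + (exp(-4*I*pi/9)) + (exp(-2*I*pi/3)) + (exp(-8*I*pi/9)) + (exp(8*I*pi/9)) + (exp(2*I*pi/3)) + (exp(4*I*pi/9)) + (exp(2*I*pi/9))
  = 0.
(Exp terms are combined using exp(i*s)*conj(exp(i*t)) = exp(i*(s-t)), and sums of them are collapsed using the identity that for every m > 1 the m distinct m-th roots of unity sum to 0, e.g. 1 + exp(2*I*pi/3) + exp(-2*I*pi/3) = 0.)
Dividing by |G| = 9 gives 0/9 = 0, matching the row-orthogonality relation <chi_0, chi_1> = [chi_0 = chi_1].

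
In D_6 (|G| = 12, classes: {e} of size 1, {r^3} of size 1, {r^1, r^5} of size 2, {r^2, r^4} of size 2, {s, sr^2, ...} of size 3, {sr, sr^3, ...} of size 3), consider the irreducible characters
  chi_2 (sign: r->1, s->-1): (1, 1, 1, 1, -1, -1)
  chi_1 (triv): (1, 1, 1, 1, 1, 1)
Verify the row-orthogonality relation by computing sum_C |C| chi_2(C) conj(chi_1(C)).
Sum = 0; so <chi_2, chi_1> = 0 (distinct irreducibles are orthogonal).

Proof sketch: Compute term by term over conjugacy classes (|C| * chi_2(C) * conj(chi_1(C))):
  1*(1)*conj(1) + 1*(1)*conj(1) + 2*(1)*conj(1) + 2*(1)*conj(1) + 3*(-1)*conj(1) + 3*(-1)*conj(1)
  = (1) + (1) + (2) + (2) + (-3) + (-3)
  = 0.
Dividing by |G| = 12 gives 0/12 = 0, matching the row-orthogonality relation <chi_2, chi_1> = [chi_2 = chi_1].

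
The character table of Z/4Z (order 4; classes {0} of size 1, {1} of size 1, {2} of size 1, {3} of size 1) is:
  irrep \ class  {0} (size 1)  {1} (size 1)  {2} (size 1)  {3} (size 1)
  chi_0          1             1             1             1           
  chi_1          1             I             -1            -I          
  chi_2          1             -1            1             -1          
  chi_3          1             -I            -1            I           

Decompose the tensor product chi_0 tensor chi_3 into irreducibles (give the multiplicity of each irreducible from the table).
chi_0 tensor chi_3 = chi_3 (all other irreducibles have multiplicity 0).

Working: The character of a tensor product is the pointwise product (chi_0 * chi_3)(C) = chi_0(C) * chi_3(C):
  {0}: (1)*(1), {1}: (1)*(-I), {2}: (1)*(-1), {3}: (1)*(I)
so (chi_0 * chi_3) takes values
  {0} -> 1, {1} -> -I, {2} -> -1, {3} -> I.
Now take the inner product of this character with each irreducible chi from the table, <chi_0*chi_3, chi> = (1/4) sum_C |C| (chi_0*chi_3)(C) conj(chi(C)):
  <chi_0*chi_3, chi_0> = (1/4)[1*(1)*conj(1) + 1*(-I)*conj(1) + 1*(-1)*conj(1) + 1*(I)*conj(1)]
      = (1/4)[(1) + (-I) + (-1) + (I)] = 0/4 = 0
  <chi_0*chi_3, chi_1> = (1/4)[1*(1)*conj(1) + 1*(-I)*conj(I) + 1*(-1)*conj(-1) + 1*(I)*conj(-I)]
      = (1/4)[(1) + (-1) + (1) + (-1)] = 0/4 = 0
  <chi_0*chi_3, chi_2> = (1/4)[1*(1)*conj(1) + 1*(-I)*conj(-1) + 1*(-1)*conj(1) + 1*(I)*conj(-1)]
      = (1/4)[(1) + (I) + (-1) + (-I)] = 0/4 = 0
  <chi_0*chi_3, chi_3> = (1/4)[1*(1)*conj(1) + 1*(-I)*conj(-I) + 1*(-1)*conj(-1) + 1*(I)*conj(I)]
      = (1/4)[(1) + (1) + (1) + (1)] = 4/4 = 1
(Exp terms are combined using exp(i*s)*conj(exp(i*t)) = exp(i*(s-t)), and sums of them are collapsed using the identity that for every m > 1 the m distinct m-th roots of unity sum to 0, e.g. 1 + exp(2*I*pi/3) + exp(-2*I*pi/3) = 0.)
Hence the multiplicities are chi_3: 1. Dimension check: dim(chi_0)*dim(chi_3) = 1*1 = 1 and sum (mult * dim) = 1*1 = 1.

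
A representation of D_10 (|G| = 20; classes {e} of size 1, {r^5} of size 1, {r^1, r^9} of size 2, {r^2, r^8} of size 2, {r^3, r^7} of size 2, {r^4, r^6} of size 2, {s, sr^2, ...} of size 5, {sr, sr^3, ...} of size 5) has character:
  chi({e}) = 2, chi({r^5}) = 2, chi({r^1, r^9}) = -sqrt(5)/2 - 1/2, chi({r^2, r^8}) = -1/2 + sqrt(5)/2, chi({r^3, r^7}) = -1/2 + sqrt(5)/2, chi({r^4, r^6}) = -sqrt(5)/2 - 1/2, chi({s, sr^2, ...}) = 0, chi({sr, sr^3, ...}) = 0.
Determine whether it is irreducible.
Irreducible: <chi, chi> = 1.

Reasoning: <chi, chi> = (1/|G|) sum_C |C| * |chi(C)|^2 = (1/20)[1*|2|^2 + 1*|2|^2 + 2*|-sqrt(5)/2 - 1/2|^2 + 2*|-1/2 + sqrt(5)/2|^2 + 2*|-1/2 + sqrt(5)/2|^2 + 2*|-sqrt(5)/2 - 1/2|^2 + 5*|0|^2 + 5*|0|^2]
  = (1/20)[(4) + (4) + (sqrt(5) + 3) + (3 - sqrt(5)) + (3 - sqrt(5)) + (sqrt(5) + 3) + (0) + (0)] = 20/20 = 1.
A character is irreducible iff <chi, chi> = 1, so this representation is irreducible.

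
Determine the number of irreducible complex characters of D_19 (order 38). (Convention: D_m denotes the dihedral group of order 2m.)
11

Derivation: The number of irreducible complex representations of a finite group equals its number of conjugacy classes. D_19 has 11 conjugacy classes ((n+3)/2 for n odd), so D_19 (order 38) has exactly 11 irreducible complex representations.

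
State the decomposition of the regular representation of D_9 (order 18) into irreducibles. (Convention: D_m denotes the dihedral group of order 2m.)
Each irreducible V_i of dimension d_i appears with multiplicity d_i, i.e. rho_reg = (direct sum over all irreducibles V_i) d_i V_i. The irreducible dimensions for D_9 are 1, 1, 2, 2, 2, 2: 2 irreducibles of dimension 1, each with multiplicity 1; 4 irreducibles of dimension 2, each with multiplicity 2. Total dimension 2*1*1 + 4*2*2 = 18 = |G|.

Working: General theorem: in the regular representation of a finite group G, each irreducible appears with multiplicity equal to its dimension. Check: dim(rho_reg) = sum d_i^2 = 1 + 1 + 4 + 4 + 4 + 4 = 18 = |G|.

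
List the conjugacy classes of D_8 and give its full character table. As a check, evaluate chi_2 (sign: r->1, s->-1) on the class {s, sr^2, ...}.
Conjugacy classes: {e} of size 1, {r^4} of size 1, {r^1, r^7} of size 2, {r^2, r^6} of size 2, {r^3, r^5} of size 2, {s, sr^2, ...} of size 4, {sr, sr^3, ...} of size 4.
Character table:
  irrep \ class              {e} (size 1)  {r^4} (size 1)  {r^1, r^7} (size 2)  {r^2, r^6} (size 2)  {r^3, r^5} (size 2)  {s, sr^2, ...} (size 4)  {sr, sr^3, ...} (size 4)
  chi_1 (triv)               1             1               1                    1                    1                    1                        1                       
  chi_2 (sign: r->1, s->-1)  1             1               1                    1                    1                    -1                       -1                      
  chi_3 (r->-1, s->1)        1             1               -1                   1                    -1                   1                        -1                      
  chi_4 (r->-1, s->-1)       1             1               -1                   1                    -1                   -1                       1                       
  chi_5 (2d, j=1)            2             -2              sqrt(2)              0                    -sqrt(2)             0                        0                       
  chi_6 (2d, j=2)            2             2               0                    -2                   0                    0                        0                       
  chi_7 (2d, j=3)            2             -2              -sqrt(2)             0                    sqrt(2)              0                        0                       

Spot check: chi_2 (sign: r->1, s->-1) on {s, sr^2, ...} = -1.

Justification: D_8 has order 2*8 = 16 with 7 conjugacy classes, hence 7 irreducibles. Sum of squared dims 1 + 1 + 1 + 1 + 4 + 4 + 4 = 16 = |G|. Linear characters come from the abelianisation; the 2-dimensional irreps have character r^k -> 2*cos(2*pi*j*k/8), reflections -> 0.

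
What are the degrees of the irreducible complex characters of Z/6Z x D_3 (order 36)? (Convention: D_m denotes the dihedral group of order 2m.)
Dimensions: 1, 1, 1, 1, 1, 1, 1, 1, 1, 1, 1, 1, 2, 2, 2, 2, 2, 2

Argument: There are 18 irreducibles (= number of conjugacy classes). Their dimensions d_i satisfy sum d_i^2 = |G| = 36: 1 + 1 + 1 + 1 + 1 + 1 + 1 + 1 + 1 + 1 + 1 + 1 + 4 + 4 + 4 + 4 + 4 + 4 = 36. (For the product with Z/6Z: each of the 6 1-dim characters of Z/6Z tensors with each irrep of D_3, giving 6 copies of each D_3-dimension.)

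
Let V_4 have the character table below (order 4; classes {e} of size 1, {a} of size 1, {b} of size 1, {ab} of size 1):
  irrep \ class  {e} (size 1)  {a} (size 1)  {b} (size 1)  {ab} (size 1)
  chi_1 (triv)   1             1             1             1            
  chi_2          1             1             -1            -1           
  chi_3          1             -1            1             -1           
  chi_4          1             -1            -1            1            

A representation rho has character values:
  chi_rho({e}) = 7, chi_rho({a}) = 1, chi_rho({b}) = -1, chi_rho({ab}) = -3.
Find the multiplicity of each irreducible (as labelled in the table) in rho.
Multiplicities: chi_1: 1, chi_2: 3, chi_3: 2, chi_4: 1.

Justification: Use <chi_rho, chi> = (1/|G|) sum_C |C| * chi_rho(C) * conj(chi(C)) with |G| = 4 for each irreducible chi in the table:
  <chi_rho, chi_1> = (1/4)[1*(7)*conj(1) + 1*(1)*conj(1) + 1*(-1)*conj(1) + 1*(-3)*conj(1)]
      = (1/4)[(7) + (1) + (-1) + (-3)] = 4/4 = 1
  <chi_rho, chi_2> = (1/4)[1*(7)*conj(1) + 1*(1)*conj(1) + 1*(-1)*conj(-1) + 1*(-3)*conj(-1)]
      = (1/4)[(7) + (1) + (1) + (3)] = 12/4 = 3
  <chi_rho, chi_3> = (1/4)[1*(7)*conj(1) + 1*(1)*conj(-1) + 1*(-1)*conj(1) + 1*(-3)*conj(-1)]
      = (1/4)[(7) + (-1) + (-1) + (3)] = 8/4 = 2
  <chi_rho, chi_4> = (1/4)[1*(7)*conj(1) + 1*(1)*conj(-1) + 1*(-1)*conj(-1) + 1*(-3)*conj(1)]
      = (1/4)[(7) + (-1) + (1) + (-3)] = 4/4 = 1
Dimension check: dim(rho) = sum (mult * dim) = 1*1 + 3*1 + 2*1 + 1*1 = 7 = chi_rho(e) = 7.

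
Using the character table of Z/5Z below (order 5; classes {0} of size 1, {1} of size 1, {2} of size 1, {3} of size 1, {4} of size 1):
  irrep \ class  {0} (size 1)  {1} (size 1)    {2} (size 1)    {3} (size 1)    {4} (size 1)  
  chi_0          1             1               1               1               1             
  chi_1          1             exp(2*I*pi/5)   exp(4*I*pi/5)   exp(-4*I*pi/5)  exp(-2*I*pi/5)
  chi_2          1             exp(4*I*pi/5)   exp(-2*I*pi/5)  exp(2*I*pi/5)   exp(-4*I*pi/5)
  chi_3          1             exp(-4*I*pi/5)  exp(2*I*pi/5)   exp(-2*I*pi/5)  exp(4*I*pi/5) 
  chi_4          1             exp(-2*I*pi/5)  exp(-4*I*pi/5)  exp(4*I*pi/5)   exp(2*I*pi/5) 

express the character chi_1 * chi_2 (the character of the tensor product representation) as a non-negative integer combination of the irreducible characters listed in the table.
chi_1 tensor chi_2 = chi_3 (all other irreducibles have multiplicity 0).

Explanation: The character of a tensor product is the pointwise product (chi_1 * chi_2)(C) = chi_1(C) * chi_2(C):
  {0}: (1)*(1), {1}: (exp(2*I*pi/5))*(exp(4*I*pi/5)), {2}: (exp(4*I*pi/5))*(exp(-2*I*pi/5)), {3}: (exp(-4*I*pi/5))*(exp(2*I*pi/5)), {4}: (exp(-2*I*pi/5))*(exp(-4*I*pi/5))
so (chi_1 * chi_2) takes values
  {0} -> 1, {1} -> exp(-4*I*pi/5), {2} -> exp(2*I*pi/5), {3} -> exp(-2*I*pi/5), {4} -> exp(4*I*pi/5).
Now take the inner product of this character with each irreducible chi from the table, <chi_1*chi_2, chi> = (1/5) sum_C |C| (chi_1*chi_2)(C) conj(chi(C)):
  <chi_1*chi_2, chi_0> = (1/5)[1*(1)*conj(1) + 1*(exp(-4*I*pi/5))*conj(1) + 1*(exp(2*I*pi/5))*conj(1) + 1*(exp(-2*I*pi/5))*conj(1) + 1*(exp(4*I*pi/5))*conj(1)]
      = (1/5)[(1) + (exp(-4*I*pi/5)) + (exp(2*I*pi/5)) + (exp(-2*I*pi/5)) + (exp(4*I*pi/5))] = 0/5 = 0
  <chi_1*chi_2, chi_1> = (1/5)[1*(1)*conj(1) + 1*(exp(-4*I*pi/5))*conj(exp(2*I*pi/5)) + 1*(exp(2*I*pi/5))*conj(exp(4*I*pi/5)) + 1*(exp(-2*I*pi/5))*conj(exp(-4*I*pi/5)) + 1*(exp(4*I*pi/5))*conj(exp(-2*I*pi/5))]
      = (1/5)[(1) + (exp(4*I*pi/5)) + (exp(-2*I*pi/5)) + (exp(2*I*pi/5)) + (exp(-4*I*pi/5))] = 0/5 = 0
  <chi_1*chi_2, chi_2> = (1/5)[1*(1)*conj(1) + 1*(exp(-4*I*pi/5))*conj(exp(4*I*pi/5)) + 1*(exp(2*I*pi/5))*conj(exp(-2*I*pi/5)) + 1*(exp(-2*I*pi/5))*conj(exp(2*I*pi/5)) + 1*(exp(4*I*pi/5))*conj(exp(-4*I*pi/5))]
      = (1/5)[(1) + (exp(2*I*pi/5)) + (exp(4*I*pi/5)) + (exp(-4*I*pi/5)) + (exp(-2*I*pi/5))] = 0/5 = 0
  <chi_1*chi_2, chi_3> = (1/5)[1*(1)*conj(1) + 1*(exp(-4*I*pi/5))*conj(exp(-4*I*pi/5)) + 1*(exp(2*I*pi/5))*conj(exp(2*I*pi/5)) + 1*(exp(-2*I*pi/5))*conj(exp(-2*I*pi/5)) + 1*(exp(4*I*pi/5))*conj(exp(4*I*pi/5))]
      = (1/5)[(1) + (1) + (1) + (1) + (1)] = 5/5 = 1
  <chi_1*chi_2, chi_4> = (1/5)[1*(1)*conj(1) + 1*(exp(-4*I*pi/5))*conj(exp(-2*I*pi/5)) + 1*(exp(2*I*pi/5))*conj(exp(-4*I*pi/5)) + 1*(exp(-2*I*pi/5))*conj(exp(4*I*pi/5)) + 1*(exp(4*I*pi/5))*conj(exp(2*I*pi/5))]
      = (1/5)[(1) + (exp(-2*I*pi/5)) + (exp(-4*I*pi/5)) + (exp(4*I*pi/5)) + (exp(2*I*pi/5))] = 0/5 = 0
(Exp terms are combined using exp(i*s)*conj(exp(i*t)) = exp(i*(s-t)), and sums of them are collapsed using the identity that for every m > 1 the m distinct m-th roots of unity sum to 0, e.g. 1 + exp(2*I*pi/3) + exp(-2*I*pi/3) = 0.)
Hence the multiplicities are chi_3: 1. Dimension check: dim(chi_1)*dim(chi_2) = 1*1 = 1 and sum (mult * dim) = 1*1 = 1.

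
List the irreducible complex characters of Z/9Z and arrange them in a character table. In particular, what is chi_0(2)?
Character table of Z/9Z (irreps indexed chi_0,...,chi_8 with chi_k(m) = zeta_9^(k*m), zeta_9 = exp(2*pi*i/9)):
  irrep \ class  {0} (size 1)  {1} (size 1)    {2} (size 1)    {3} (size 1)    {4} (size 1)    {5} (size 1)    {6} (size 1)    {7} (size 1)    {8} (size 1)  
  chi_0          1             1               1               1               1               1               1               1               1             
  chi_1          1             exp(2*I*pi/9)   exp(4*I*pi/9)   exp(2*I*pi/3)   exp(8*I*pi/9)   exp(-8*I*pi/9)  exp(-2*I*pi/3)  exp(-4*I*pi/9)  exp(-2*I*pi/9)
  chi_2          1             exp(4*I*pi/9)   exp(8*I*pi/9)   exp(-2*I*pi/3)  exp(-2*I*pi/9)  exp(2*I*pi/9)   exp(2*I*pi/3)   exp(-8*I*pi/9)  exp(-4*I*pi/9)
  chi_3          1             exp(2*I*pi/3)   exp(-2*I*pi/3)  1               exp(2*I*pi/3)   exp(-2*I*pi/3)  1               exp(2*I*pi/3)   exp(-2*I*pi/3)
  chi_4          1             exp(8*I*pi/9)   exp(-2*I*pi/9)  exp(2*I*pi/3)   exp(-4*I*pi/9)  exp(4*I*pi/9)   exp(-2*I*pi/3)  exp(2*I*pi/9)   exp(-8*I*pi/9)
  chi_5          1             exp(-8*I*pi/9)  exp(2*I*pi/9)   exp(-2*I*pi/3)  exp(4*I*pi/9)   exp(-4*I*pi/9)  exp(2*I*pi/3)   exp(-2*I*pi/9)  exp(8*I*pi/9) 
  chi_6          1             exp(-2*I*pi/3)  exp(2*I*pi/3)   1               exp(-2*I*pi/3)  exp(2*I*pi/3)   1               exp(-2*I*pi/3)  exp(2*I*pi/3) 
  chi_7          1             exp(-4*I*pi/9)  exp(-8*I*pi/9)  exp(2*I*pi/3)   exp(2*I*pi/9)   exp(-2*I*pi/9)  exp(-2*I*pi/3)  exp(8*I*pi/9)   exp(4*I*pi/9) 
  chi_8          1             exp(-2*I*pi/9)  exp(-4*I*pi/9)  exp(-2*I*pi/3)  exp(-8*I*pi/9)  exp(8*I*pi/9)   exp(2*I*pi/3)   exp(4*I*pi/9)   exp(2*I*pi/9) 

Spot check: chi_0(2) = zeta_9^(0*2) = zeta_9^0 = 1.

Explanation: Z/9Z is abelian, so all 9 irreducible complex representations are 1-dimensional. They are given by chi_k(m) = zeta_9^(k*m) for k = 0,...,8. Row orthogonality: sum_m chi_k(m) conj(chi_l(m)) = 9 * [k = l].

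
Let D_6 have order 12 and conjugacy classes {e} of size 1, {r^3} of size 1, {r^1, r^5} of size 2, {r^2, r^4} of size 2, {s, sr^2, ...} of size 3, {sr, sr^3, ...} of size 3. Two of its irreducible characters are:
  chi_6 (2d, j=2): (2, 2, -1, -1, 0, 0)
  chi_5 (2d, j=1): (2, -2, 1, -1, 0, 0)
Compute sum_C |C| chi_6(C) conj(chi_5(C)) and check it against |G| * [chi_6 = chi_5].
Sum = 0; so <chi_6, chi_5> = 0 (distinct irreducibles are orthogonal).

Derivation: Compute term by term over conjugacy classes (|C| * chi_6(C) * conj(chi_5(C))):
  1*(2)*conj(2) + 1*(2)*conj(-2) + 2*(-1)*conj(1) + 2*(-1)*conj(-1) + 3*(0)*conj(0) + 3*(0)*conj(0)
  = (4) + (-4) + (-2) + (2) + (0) + (0)
  = 0.
Dividing by |G| = 12 gives 0/12 = 0, matching the row-orthogonality relation <chi_6, chi_5> = [chi_6 = chi_5].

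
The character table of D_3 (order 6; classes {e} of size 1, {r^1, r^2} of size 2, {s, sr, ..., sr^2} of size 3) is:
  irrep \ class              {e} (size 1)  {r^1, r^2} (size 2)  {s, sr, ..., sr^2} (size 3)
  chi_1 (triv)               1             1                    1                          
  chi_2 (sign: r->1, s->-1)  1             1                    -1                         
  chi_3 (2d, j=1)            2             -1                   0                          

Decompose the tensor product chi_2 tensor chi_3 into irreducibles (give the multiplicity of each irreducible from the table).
chi_2 tensor chi_3 = chi_3 (all other irreducibles have multiplicity 0).

Proof sketch: The character of a tensor product is the pointwise product (chi_2 * chi_3)(C) = chi_2(C) * chi_3(C):
  {e}: (1)*(2), {r^1, r^2}: (1)*(-1), {s, sr, ..., sr^2}: (-1)*(0)
so (chi_2 * chi_3) takes values
  {e} -> 2, {r^1, r^2} -> -1, {s, sr, ..., sr^2} -> 0.
Now take the inner product of this character with each irreducible chi from the table, <chi_2*chi_3, chi> = (1/6) sum_C |C| (chi_2*chi_3)(C) conj(chi(C)):
  <chi_2*chi_3, chi_1> = (1/6)[1*(2)*conj(1) + 2*(-1)*conj(1) + 3*(0)*conj(1)]
      = (1/6)[(2) + (-2) + (0)] = 0/6 = 0
  <chi_2*chi_3, chi_2> = (1/6)[1*(2)*conj(1) + 2*(-1)*conj(1) + 3*(0)*conj(-1)]
      = (1/6)[(2) + (-2) + (0)] = 0/6 = 0
  <chi_2*chi_3, chi_3> = (1/6)[1*(2)*conj(2) + 2*(-1)*conj(-1) + 3*(0)*conj(0)]
      = (1/6)[(4) + (2) + (0)] = 6/6 = 1
Hence the multiplicities are chi_3: 1. Dimension check: dim(chi_2)*dim(chi_3) = 1*2 = 2 and sum (mult * dim) = 1*2 = 2.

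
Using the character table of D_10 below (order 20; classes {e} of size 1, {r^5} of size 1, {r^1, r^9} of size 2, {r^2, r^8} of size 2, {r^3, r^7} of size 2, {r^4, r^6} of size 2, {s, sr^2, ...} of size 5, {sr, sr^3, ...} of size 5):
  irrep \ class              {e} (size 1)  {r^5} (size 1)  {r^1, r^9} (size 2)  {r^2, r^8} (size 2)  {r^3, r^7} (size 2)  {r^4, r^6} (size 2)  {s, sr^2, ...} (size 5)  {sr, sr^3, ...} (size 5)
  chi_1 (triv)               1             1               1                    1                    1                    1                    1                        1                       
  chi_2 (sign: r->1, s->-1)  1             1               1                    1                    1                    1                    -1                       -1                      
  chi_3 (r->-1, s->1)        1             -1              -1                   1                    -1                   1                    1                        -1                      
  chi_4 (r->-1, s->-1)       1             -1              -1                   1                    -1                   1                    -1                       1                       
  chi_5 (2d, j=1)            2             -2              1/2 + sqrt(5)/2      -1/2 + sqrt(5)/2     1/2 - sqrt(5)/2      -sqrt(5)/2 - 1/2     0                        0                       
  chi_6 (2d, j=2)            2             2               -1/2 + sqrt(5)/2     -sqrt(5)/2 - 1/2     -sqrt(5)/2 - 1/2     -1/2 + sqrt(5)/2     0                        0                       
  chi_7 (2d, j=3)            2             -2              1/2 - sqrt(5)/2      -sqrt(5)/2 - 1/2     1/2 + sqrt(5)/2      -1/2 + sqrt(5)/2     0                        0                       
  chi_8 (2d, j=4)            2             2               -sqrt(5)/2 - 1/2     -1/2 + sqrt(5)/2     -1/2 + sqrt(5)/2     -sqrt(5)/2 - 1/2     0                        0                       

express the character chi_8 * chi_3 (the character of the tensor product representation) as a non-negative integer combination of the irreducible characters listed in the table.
chi_8 tensor chi_3 = chi_5 (all other irreducibles have multiplicity 0).

The character of a tensor product is the pointwise product (chi_8 * chi_3)(C) = chi_8(C) * chi_3(C):
  {e}: (2)*(1), {r^5}: (2)*(-1), {r^1, r^9}: (-sqrt(5)/2 - 1/2)*(-1), {r^2, r^8}: (-1/2 + sqrt(5)/2)*(1), {r^3, r^7}: (-1/2 + sqrt(5)/2)*(-1), {r^4, r^6}: (-sqrt(5)/2 - 1/2)*(1), {s, sr^2, ...}: (0)*(1), {sr, sr^3, ...}: (0)*(-1)
so (chi_8 * chi_3) takes values
  {e} -> 2, {r^5} -> -2, {r^1, r^9} -> 1/2 + sqrt(5)/2, {r^2, r^8} -> -1/2 + sqrt(5)/2, {r^3, r^7} -> 1/2 - sqrt(5)/2, {r^4, r^6} -> -sqrt(5)/2 - 1/2, {s, sr^2, ...} -> 0, {sr, sr^3, ...} -> 0.
Now take the inner product of this character with each irreducible chi from the table, <chi_8*chi_3, chi> = (1/20) sum_C |C| (chi_8*chi_3)(C) conj(chi(C)):
  <chi_8*chi_3, chi_1> = (1/20)[1*(2)*conj(1) + 1*(-2)*conj(1) + 2*(1/2 + sqrt(5)/2)*conj(1) + 2*(-1/2 + sqrt(5)/2)*conj(1) + 2*(1/2 - sqrt(5)/2)*conj(1) + 2*(-sqrt(5)/2 - 1/2)*conj(1) + 5*(0)*conj(1) + 5*(0)*conj(1)]
      = (1/20)[(2) + (-2) + (1 + sqrt(5)) + (-1 + sqrt(5)) + (1 - sqrt(5)) + (-sqrt(5) - 1) + (0) + (0)] = 0/20 = 0
  <chi_8*chi_3, chi_2> = (1/20)[1*(2)*conj(1) + 1*(-2)*conj(1) + 2*(1/2 + sqrt(5)/2)*conj(1) + 2*(-1/2 + sqrt(5)/2)*conj(1) + 2*(1/2 - sqrt(5)/2)*conj(1) + 2*(-sqrt(5)/2 - 1/2)*conj(1) + 5*(0)*conj(-1) + 5*(0)*conj(-1)]
      = (1/20)[(2) + (-2) + (1 + sqrt(5)) + (-1 + sqrt(5)) + (1 - sqrt(5)) + (-sqrt(5) - 1) + (0) + (0)] = 0/20 = 0
  <chi_8*chi_3, chi_3> = (1/20)[1*(2)*conj(1) + 1*(-2)*conj(-1) + 2*(1/2 + sqrt(5)/2)*conj(-1) + 2*(-1/2 + sqrt(5)/2)*conj(1) + 2*(1/2 - sqrt(5)/2)*conj(-1) + 2*(-sqrt(5)/2 - 1/2)*conj(1) + 5*(0)*conj(1) + 5*(0)*conj(-1)]
      = (1/20)[(2) + (2) + (-sqrt(5) - 1) + (-1 + sqrt(5)) + (-1 + sqrt(5)) + (-sqrt(5) - 1) + (0) + (0)] = 0/20 = 0
  <chi_8*chi_3, chi_4> = (1/20)[1*(2)*conj(1) + 1*(-2)*conj(-1) + 2*(1/2 + sqrt(5)/2)*conj(-1) + 2*(-1/2 + sqrt(5)/2)*conj(1) + 2*(1/2 - sqrt(5)/2)*conj(-1) + 2*(-sqrt(5)/2 - 1/2)*conj(1) + 5*(0)*conj(-1) + 5*(0)*conj(1)]
      = (1/20)[(2) + (2) + (-sqrt(5) - 1) + (-1 + sqrt(5)) + (-1 + sqrt(5)) + (-sqrt(5) - 1) + (0) + (0)] = 0/20 = 0
  <chi_8*chi_3, chi_5> = (1/20)[1*(2)*conj(2) + 1*(-2)*conj(-2) + 2*(1/2 + sqrt(5)/2)*conj(1/2 + sqrt(5)/2) + 2*(-1/2 + sqrt(5)/2)*conj(-1/2 + sqrt(5)/2) + 2*(1/2 - sqrt(5)/2)*conj(1/2 - sqrt(5)/2) + 2*(-sqrt(5)/2 - 1/2)*conj(-sqrt(5)/2 - 1/2) + 5*(0)*conj(0) + 5*(0)*conj(0)]
      = (1/20)[(4) + (4) + (sqrt(5) + 3) + (3 - sqrt(5)) + (3 - sqrt(5)) + (sqrt(5) + 3) + (0) + (0)] = 20/20 = 1
  <chi_8*chi_3, chi_6> = (1/20)[1*(2)*conj(2) + 1*(-2)*conj(2) + 2*(1/2 + sqrt(5)/2)*conj(-1/2 + sqrt(5)/2) + 2*(-1/2 + sqrt(5)/2)*conj(-sqrt(5)/2 - 1/2) + 2*(1/2 - sqrt(5)/2)*conj(-sqrt(5)/2 - 1/2) + 2*(-sqrt(5)/2 - 1/2)*conj(-1/2 + sqrt(5)/2) + 5*(0)*conj(0) + 5*(0)*conj(0)]
      = (1/20)[(4) + (-4) + (2) + (-2) + (2) + (-2) + (0) + (0)] = 0/20 = 0
  <chi_8*chi_3, chi_7> = (1/20)[1*(2)*conj(2) + 1*(-2)*conj(-2) + 2*(1/2 + sqrt(5)/2)*conj(1/2 - sqrt(5)/2) + 2*(-1/2 + sqrt(5)/2)*conj(-sqrt(5)/2 - 1/2) + 2*(1/2 - sqrt(5)/2)*conj(1/2 + sqrt(5)/2) + 2*(-sqrt(5)/2 - 1/2)*conj(-1/2 + sqrt(5)/2) + 5*(0)*conj(0) + 5*(0)*conj(0)]
      = (1/20)[(4) + (4) + (-2) + (-2) + (-2) + (-2) + (0) + (0)] = 0/20 = 0
  <chi_8*chi_3, chi_8> = (1/20)[1*(2)*conj(2) + 1*(-2)*conj(2) + 2*(1/2 + sqrt(5)/2)*conj(-sqrt(5)/2 - 1/2) + 2*(-1/2 + sqrt(5)/2)*conj(-1/2 + sqrt(5)/2) + 2*(1/2 - sqrt(5)/2)*conj(-1/2 + sqrt(5)/2) + 2*(-sqrt(5)/2 - 1/2)*conj(-sqrt(5)/2 - 1/2) + 5*(0)*conj(0) + 5*(0)*conj(0)]
      = (1/20)[(4) + (-4) + (-3 - sqrt(5)) + (3 - sqrt(5)) + (-3 + sqrt(5)) + (sqrt(5) + 3) + (0) + (0)] = 0/20 = 0
Hence the multiplicities are chi_5: 1. Dimension check: dim(chi_8)*dim(chi_3) = 2*1 = 2 and sum (mult * dim) = 1*2 = 2.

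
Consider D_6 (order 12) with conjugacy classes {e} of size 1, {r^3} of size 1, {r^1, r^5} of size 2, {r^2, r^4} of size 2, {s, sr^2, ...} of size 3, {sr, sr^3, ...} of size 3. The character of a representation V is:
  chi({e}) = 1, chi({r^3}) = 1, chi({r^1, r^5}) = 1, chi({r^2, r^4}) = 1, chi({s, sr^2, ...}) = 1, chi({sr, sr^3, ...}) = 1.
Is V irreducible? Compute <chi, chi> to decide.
Irreducible: <chi, chi> = 1.

Working: <chi, chi> = (1/|G|) sum_C |C| * |chi(C)|^2 = (1/12)[1*|1|^2 + 1*|1|^2 + 2*|1|^2 + 2*|1|^2 + 3*|1|^2 + 3*|1|^2]
  = (1/12)[(1) + (1) + (2) + (2) + (3) + (3)] = 12/12 = 1.
A character is irreducible iff <chi, chi> = 1, so this representation is irreducible.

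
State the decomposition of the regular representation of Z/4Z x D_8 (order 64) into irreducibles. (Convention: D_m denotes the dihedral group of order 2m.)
Each irreducible V_i of dimension d_i appears with multiplicity d_i, i.e. rho_reg = (direct sum over all irreducibles V_i) d_i V_i. The irreducible dimensions for Z/4Z x D_8 are 1, 1, 1, 1, 1, 1, 1, 1, 1, 1, 1, 1, 1, 1, 1, 1, 2, 2, 2, 2, 2, 2, 2, 2, 2, 2, 2, 2: 16 irreducibles of dimension 1, each with multiplicity 1; 12 irreducibles of dimension 2, each with multiplicity 2. Total dimension 16*1*1 + 12*2*2 = 64 = |G|.

Justification: General theorem: in the regular representation of a finite group G, each irreducible appears with multiplicity equal to its dimension. Check: dim(rho_reg) = sum d_i^2 = 1 + 1 + 1 + 1 + 1 + 1 + 1 + 1 + 1 + 1 + 1 + 1 + 1 + 1 + 1 + 1 + 4 + 4 + 4 + 4 + 4 + 4 + 4 + 4 + 4 + 4 + 4 + 4 = 64 = |G|.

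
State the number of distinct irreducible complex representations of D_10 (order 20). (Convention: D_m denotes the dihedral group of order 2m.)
8

Reasoning: The number of irreducible complex representations of a finite group equals its number of conjugacy classes. D_10 has 8 conjugacy classes (n/2 + 3 for n even), so D_10 (order 20) has exactly 8 irreducible complex representations.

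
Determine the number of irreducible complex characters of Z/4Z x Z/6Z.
24

The number of irreducible complex representations of a finite group equals its number of conjugacy classes. Z/4Z x Z/6Z is abelian of order 24, so every element is its own conjugacy class: 24 classes, so Z/4Z x Z/6Z (order 24) has exactly 24 irreducible complex representations.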